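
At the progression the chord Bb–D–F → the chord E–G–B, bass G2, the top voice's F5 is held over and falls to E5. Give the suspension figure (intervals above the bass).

7–6 suspension.

At the second chord the bass is G2. The suspended F5 lies a seventh above the bass; after resolving down by step to E5, the interval above the bass becomes a sixth.
Suspension figures are named by those two intervals: 7–6.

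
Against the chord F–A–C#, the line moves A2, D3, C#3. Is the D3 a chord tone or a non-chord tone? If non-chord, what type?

The harmony at that moment is F augmented triad (F, A, C#); D3 is not a chord tone.
It is approached by leap up from A2 and left by step down to C#3.
Leap in, step out — an appoggiatura.

Non-chord tone — an appoggiatura.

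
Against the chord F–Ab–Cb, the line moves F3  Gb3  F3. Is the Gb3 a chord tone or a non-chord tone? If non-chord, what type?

The harmony at that moment is F diminished triad (F, Ab, Cb); Gb3 is not a chord tone.
It is approached by step up from F3 and left by step down to F3.
Step away and step back to the same note — a neighbor tone (upper neighbor).

Non-chord tone — a neighbor tone.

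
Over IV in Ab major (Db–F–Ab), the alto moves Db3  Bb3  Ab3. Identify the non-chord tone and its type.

The harmony at that moment is Db major triad (Db, F, Ab); Bb3 is not a chord tone.
It is approached by leap up from Db3 and left by step down to Ab3.
Leap in, step out — an appoggiatura.

Bb3 is an appoggiatura.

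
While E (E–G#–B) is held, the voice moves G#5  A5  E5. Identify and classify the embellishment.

A5 is an escape tone.

The harmony at that moment is E major triad (E, G#, B); A5 is not a chord tone.
It is approached by step up from G#5 and left by leap down to E5.
Step in, leap out — an escape tone.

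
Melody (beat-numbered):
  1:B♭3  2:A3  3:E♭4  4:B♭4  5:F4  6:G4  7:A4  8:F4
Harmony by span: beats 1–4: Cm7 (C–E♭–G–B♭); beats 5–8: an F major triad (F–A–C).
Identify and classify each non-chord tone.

The harmony at that moment is C minor seventh chord (C, E♭, G, B♭); A3 is not a chord tone.
It is approached by step down from B♭3 and left by leap up to E♭4.
Step in, leap out — an escape tone.
The harmony at that moment is F major triad (F, A, C); G4 is not a chord tone.
It is approached by step up from F4 and left by step up to A4.
Step in, step out in the same direction — a passing tone.

A3 (beat 2) — escape tone; G4 (beat 6) — passing tone.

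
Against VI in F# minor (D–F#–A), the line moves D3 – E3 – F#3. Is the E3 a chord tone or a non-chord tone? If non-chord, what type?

The harmony at that moment is D major triad (D, F#, A); E3 is not a chord tone.
It is approached by step up from D3 and left by step up to F#3.
Step in, step out in the same direction — a passing tone.

Non-chord tone — a passing tone.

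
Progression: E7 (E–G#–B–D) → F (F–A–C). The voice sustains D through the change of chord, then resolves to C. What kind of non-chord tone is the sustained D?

D is a suspension.

The harmony at that moment is F major triad (F, A, C); D is not a chord tone.
It is held over (the same pitch as the preceding D) and left by step down to C.
Held over from the previous chord and resolving down by step — a suspension.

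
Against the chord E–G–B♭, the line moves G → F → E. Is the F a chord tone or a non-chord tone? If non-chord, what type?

The harmony at that moment is E diminished triad (E, G, B♭); F is not a chord tone.
It is approached by step down from G and left by step down to E.
Step in, step out in the same direction — a passing tone.

Non-chord tone — a passing tone.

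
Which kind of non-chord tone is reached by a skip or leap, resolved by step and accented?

Approach: by leap. Departure: by step. Metric position: strong.
Leap in, step out, in a metrically strong position — an appoggiatura. (It is the mirror image of the escape tone, which steps in and leaps out from a weak position.)

Appoggiatura.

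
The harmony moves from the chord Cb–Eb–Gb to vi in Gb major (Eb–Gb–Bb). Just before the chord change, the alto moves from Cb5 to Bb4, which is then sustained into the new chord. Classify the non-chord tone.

The harmony at that moment is Cb major triad (Cb, Eb, Gb); Bb4 is not a chord tone.
It is approached by step down from Cb5 and then sustained as the same pitch into the next harmony.
Arriving early and becoming a chord tone when the harmony changes — an anticipation.

Bb4 is an anticipation.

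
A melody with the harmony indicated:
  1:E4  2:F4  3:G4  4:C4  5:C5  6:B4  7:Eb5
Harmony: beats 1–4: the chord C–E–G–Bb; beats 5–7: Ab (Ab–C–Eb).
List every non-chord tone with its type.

The harmony at that moment is C dominant seventh chord (C, E, G, Bb); F4 is not a chord tone.
It is approached by step up from E4 and left by step up to G4.
Step in, step out in the same direction — a passing tone.
The harmony at that moment is Ab major triad (Ab, C, Eb); B4 is not a chord tone.
It is approached by step down from C5 and left by leap up to Eb5.
Step in, leap out — an escape tone.

F4 (beat 2) — passing tone; B4 (beat 6) — escape tone.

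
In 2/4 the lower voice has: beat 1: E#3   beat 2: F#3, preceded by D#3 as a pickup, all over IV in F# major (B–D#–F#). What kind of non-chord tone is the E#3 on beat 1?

The harmony at that moment is B major triad (B, D#, F#); E#3 is not a chord tone.
It is approached by step up from D#3 and left by step up to F#3.
Step in, step out in the same direction — a passing tone.

Passing tone.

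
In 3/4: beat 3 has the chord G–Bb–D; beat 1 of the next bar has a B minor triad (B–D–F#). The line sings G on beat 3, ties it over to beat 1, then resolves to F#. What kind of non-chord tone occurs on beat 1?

Suspension.

The harmony at that moment is B minor triad (B, D, F#); G is not a chord tone.
It is held over (the same pitch as the preceding G) and left by step down to F#.
Held over from the previous chord and resolving down by step — a suspension.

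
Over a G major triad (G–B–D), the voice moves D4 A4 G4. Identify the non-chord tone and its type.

The harmony at that moment is G major triad (G, B, D); A4 is not a chord tone.
It is approached by leap up from D4 and left by step down to G4.
Leap in, step out — an appoggiatura.

A4 is an appoggiatura.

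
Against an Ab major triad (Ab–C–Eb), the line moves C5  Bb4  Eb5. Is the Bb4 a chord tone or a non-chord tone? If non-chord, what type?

Non-chord tone — an escape tone.

The harmony at that moment is Ab major triad (Ab, C, Eb); Bb4 is not a chord tone.
It is approached by step down from C5 and left by leap up to Eb5.
Step in, leap out — an escape tone.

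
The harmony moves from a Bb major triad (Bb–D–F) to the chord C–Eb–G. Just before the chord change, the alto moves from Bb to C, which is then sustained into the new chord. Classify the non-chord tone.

C is an anticipation.

The harmony at that moment is Bb major triad (Bb, D, F); C is not a chord tone.
It is approached by step up from Bb and then sustained as the same pitch into the next harmony.
Arriving early and becoming a chord tone when the harmony changes — an anticipation.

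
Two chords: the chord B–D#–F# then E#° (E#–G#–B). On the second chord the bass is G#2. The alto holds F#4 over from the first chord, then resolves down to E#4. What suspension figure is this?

At the second chord the bass is G#2. The suspended F#4 lies a seventh above the bass; after resolving down by step to E#4, the interval above the bass becomes a sixth.
Suspension figures are named by those two intervals: 7–6.

7–6 suspension.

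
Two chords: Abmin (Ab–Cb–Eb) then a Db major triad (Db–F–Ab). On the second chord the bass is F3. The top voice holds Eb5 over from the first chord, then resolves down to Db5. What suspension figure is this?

7–6 suspension.

At the second chord the bass is F3. The suspended Eb5 lies a seventh above the bass; after resolving down by step to Db5, the interval above the bass becomes a sixth.
Suspension figures are named by those two intervals: 7–6.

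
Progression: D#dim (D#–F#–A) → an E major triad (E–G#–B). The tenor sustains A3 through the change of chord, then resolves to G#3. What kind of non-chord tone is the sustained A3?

The harmony at that moment is E major triad (E, G#, B); A3 is not a chord tone.
It is held over (the same pitch as the preceding A3) and left by step down to G#3.
Held over from the previous chord and resolving down by step — a suspension.

A3 is a suspension.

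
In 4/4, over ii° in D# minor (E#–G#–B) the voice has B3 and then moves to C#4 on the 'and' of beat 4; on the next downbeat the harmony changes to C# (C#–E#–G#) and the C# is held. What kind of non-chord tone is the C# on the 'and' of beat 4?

Anticipation.

The harmony at that moment is E# diminished triad (E#, G#, B); C#4 is not a chord tone.
It is approached by step up from B3 and then sustained as the same pitch into the next harmony.
Arriving early and becoming a chord tone when the harmony changes — an anticipation.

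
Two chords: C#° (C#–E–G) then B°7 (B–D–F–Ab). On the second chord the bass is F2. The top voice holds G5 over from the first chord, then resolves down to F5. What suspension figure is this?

At the second chord the bass is F2. The suspended G5 lies a ninth above the bass; after resolving down by step to F5, the interval above the bass becomes an octave.
Suspension figures are named by those two intervals: 9–8.

9–8 suspension.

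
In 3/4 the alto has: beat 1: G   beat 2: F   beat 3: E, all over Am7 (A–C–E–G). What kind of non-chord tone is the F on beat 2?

Passing tone.

The harmony at that moment is A minor seventh chord (A, C, E, G); F is not a chord tone.
It is approached by step down from G and left by step down to E.
Step in, step out in the same direction — a passing tone.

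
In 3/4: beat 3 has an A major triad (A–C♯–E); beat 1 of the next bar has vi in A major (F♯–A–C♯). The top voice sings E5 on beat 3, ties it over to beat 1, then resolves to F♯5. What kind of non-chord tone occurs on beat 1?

Retardation.

The harmony at that moment is F♯ minor triad (F♯, A, C♯); E5 is not a chord tone.
It is held over (the same pitch as the preceding E5) and left by step up to F♯5.
Held over from the previous chord and resolving up by step — a retardation.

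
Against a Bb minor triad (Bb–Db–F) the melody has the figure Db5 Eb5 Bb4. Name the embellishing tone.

The harmony at that moment is Bb minor triad (Bb, Db, F); Eb5 is not a chord tone.
It is approached by step up from Db5 and left by leap down to Bb4.
Step in, leap out — an escape tone.

Eb5 is an escape tone.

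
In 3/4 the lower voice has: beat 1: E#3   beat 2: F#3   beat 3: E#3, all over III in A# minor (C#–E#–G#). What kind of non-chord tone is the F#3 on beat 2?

Upper neighbor tone.

The harmony at that moment is C# major triad (C#, E#, G#); F#3 is not a chord tone.
It is approached by step up from E#3 and left by step down to E#3.
Step away and step back to the same note — a neighbor tone (upper neighbor).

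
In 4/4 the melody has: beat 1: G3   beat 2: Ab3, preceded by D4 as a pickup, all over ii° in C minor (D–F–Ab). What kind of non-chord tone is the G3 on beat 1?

The harmony at that moment is D diminished triad (D, F, Ab); G3 is not a chord tone.
It is approached by leap down from D4 and left by step up to Ab3.
Leap in, step out, metrically accented — an appoggiatura.

Appoggiatura.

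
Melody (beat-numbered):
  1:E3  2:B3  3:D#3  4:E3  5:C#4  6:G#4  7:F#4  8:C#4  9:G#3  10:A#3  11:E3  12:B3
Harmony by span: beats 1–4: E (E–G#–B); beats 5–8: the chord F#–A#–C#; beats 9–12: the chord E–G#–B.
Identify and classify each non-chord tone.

The harmony at that moment is E major triad (E, G#, B); D#3 is not a chord tone.
It is approached by leap down from B3 and left by step up to E3.
Leap in, step out — an appoggiatura.
The harmony at that moment is F# major triad (F#, A#, C#); G#4 is not a chord tone.
It is approached by leap up from C#4 and left by step down to F#4.
Leap in, step out — an appoggiatura.
The harmony at that moment is E major triad (E, G#, B); A#3 is not a chord tone.
It is approached by step up from G#3 and left by leap down to E3.
Step in, leap out — an escape tone.

D#3 (beat 3) — appoggiatura; G#4 (beat 6) — appoggiatura; A#3 (beat 10) — escape tone.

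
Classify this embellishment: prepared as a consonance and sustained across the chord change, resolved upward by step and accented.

Approach: by preparation — the pitch is first a chord tone, then held (tied or repeated) while the harmony changes under it. Departure: up by step. Metric position: strong.
A prepared dissonance that resolves upward by step — a retardation. (The same figure resolving downward would be a suspension.)

Retardation.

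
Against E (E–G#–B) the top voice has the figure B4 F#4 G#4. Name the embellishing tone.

The harmony at that moment is E major triad (E, G#, B); F#4 is not a chord tone.
It is approached by leap down from B4 and left by step up to G#4.
Leap in, step out — an appoggiatura.

F#4 is an appoggiatura.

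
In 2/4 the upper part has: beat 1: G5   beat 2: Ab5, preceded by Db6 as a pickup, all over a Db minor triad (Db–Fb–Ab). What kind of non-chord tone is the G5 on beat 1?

The harmony at that moment is Db minor triad (Db, Fb, Ab); G5 is not a chord tone.
It is approached by leap down from Db6 and left by step up to Ab5.
Leap in, step out, metrically accented — an appoggiatura.

Appoggiatura.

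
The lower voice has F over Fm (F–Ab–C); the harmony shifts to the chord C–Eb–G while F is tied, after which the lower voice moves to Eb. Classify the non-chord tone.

F is a suspension.

The harmony at that moment is C minor triad (C, Eb, G); F is not a chord tone.
It is held over (the same pitch as the preceding F) and left by step down to Eb.
Held over from the previous chord and resolving down by step — a suspension.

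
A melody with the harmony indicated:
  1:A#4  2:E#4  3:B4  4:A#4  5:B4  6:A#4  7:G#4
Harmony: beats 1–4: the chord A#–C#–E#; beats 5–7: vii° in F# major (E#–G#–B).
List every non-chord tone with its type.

The harmony at that moment is A# minor triad (A#, C#, E#); B4 is not a chord tone.
It is approached by leap up from E#4 and left by step down to A#4.
Leap in, step out — an appoggiatura.
The harmony at that moment is E# diminished triad (E#, G#, B); A#4 is not a chord tone.
It is approached by step down from B4 and left by step down to G#4.
Step in, step out in the same direction — a passing tone.

B4 (beat 3) — appoggiatura; A#4 (beat 6) — passing tone.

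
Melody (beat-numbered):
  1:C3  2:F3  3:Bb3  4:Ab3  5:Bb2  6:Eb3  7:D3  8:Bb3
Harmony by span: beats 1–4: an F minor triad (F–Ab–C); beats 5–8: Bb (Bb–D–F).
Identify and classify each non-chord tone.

Bb3 (beat 3) — appoggiatura; Eb3 (beat 6) — appoggiatura.

The harmony at that moment is F minor triad (F, Ab, C); Bb3 is not a chord tone.
It is approached by leap up from F3 and left by step down to Ab3.
Leap in, step out — an appoggiatura.
The harmony at that moment is Bb major triad (Bb, D, F); Eb3 is not a chord tone.
It is approached by leap up from Bb2 and left by step down to D3.
Leap in, step out — an appoggiatura.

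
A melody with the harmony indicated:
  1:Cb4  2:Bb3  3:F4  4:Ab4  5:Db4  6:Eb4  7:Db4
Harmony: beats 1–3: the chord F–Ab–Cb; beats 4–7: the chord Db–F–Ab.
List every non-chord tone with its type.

Bb3 (beat 2) — escape tone; Eb4 (beat 6) — neighbor tone.

The harmony at that moment is F diminished triad (F, Ab, Cb); Bb3 is not a chord tone.
It is approached by step down from Cb4 and left by leap up to F4.
Step in, leap out — an escape tone.
The harmony at that moment is Db major triad (Db, F, Ab); Eb4 is not a chord tone.
It is approached by step up from Db4 and left by step down to Db4.
Step away and step back to the same note — a neighbor tone (upper neighbor).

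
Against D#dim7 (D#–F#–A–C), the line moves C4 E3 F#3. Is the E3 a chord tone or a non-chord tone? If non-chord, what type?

The harmony at that moment is D# diminished seventh chord (D#, F#, A, C); E3 is not a chord tone.
It is approached by leap down from C4 and left by step up to F#3.
Leap in, step out — an appoggiatura.

Non-chord tone — an appoggiatura.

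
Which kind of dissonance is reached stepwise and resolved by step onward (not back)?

Approach: by step. Departure: by step, continuing in the same direction.
Stepwise on both sides with no change of direction means the note fills in the space between two different chord tones — a passing tone. (Had it turned back to its starting note it would be a neighbor tone instead.)

Passing tone.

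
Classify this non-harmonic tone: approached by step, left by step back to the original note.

Approach: by step. Departure: by step in the opposite direction, back to the starting pitch.
Stepwise on both sides but reversing to return to the same chord tone — a neighbor tone. (Had it continued onward in the same direction it would be a passing tone instead.)

Neighbor tone.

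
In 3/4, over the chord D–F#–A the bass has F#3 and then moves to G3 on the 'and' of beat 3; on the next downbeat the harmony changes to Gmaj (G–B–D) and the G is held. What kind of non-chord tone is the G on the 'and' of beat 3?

The harmony at that moment is D major triad (D, F#, A); G3 is not a chord tone.
It is approached by step up from F#3 and then sustained as the same pitch into the next harmony.
Arriving early and becoming a chord tone when the harmony changes — an anticipation.

Anticipation.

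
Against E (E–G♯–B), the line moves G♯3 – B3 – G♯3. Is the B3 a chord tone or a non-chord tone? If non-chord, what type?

Chord tone (the fifth of E major triad).

E major triad contains E, G♯, B; B is the fifth, so it is a chord tone.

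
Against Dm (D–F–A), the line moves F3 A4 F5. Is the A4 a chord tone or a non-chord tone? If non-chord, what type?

D minor triad contains D, F, A; A is the fifth, so it is a chord tone.

Chord tone (the fifth of D minor triad).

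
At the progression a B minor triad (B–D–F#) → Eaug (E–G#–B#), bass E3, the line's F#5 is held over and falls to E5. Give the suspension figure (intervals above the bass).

9–8 suspension.

At the second chord the bass is E3. The suspended F#5 lies a ninth above the bass; after resolving down by step to E5, the interval above the bass becomes an octave.
Suspension figures are named by those two intervals: 9–8.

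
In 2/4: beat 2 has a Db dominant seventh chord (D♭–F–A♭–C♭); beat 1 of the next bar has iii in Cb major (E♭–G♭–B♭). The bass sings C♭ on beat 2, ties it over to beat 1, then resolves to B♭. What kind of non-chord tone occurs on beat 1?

The harmony at that moment is E♭ minor triad (E♭, G♭, B♭); C♭ is not a chord tone.
It is held over (the same pitch as the preceding C♭) and left by step down to B♭.
Held over from the previous chord and resolving down by step — a suspension.

Suspension.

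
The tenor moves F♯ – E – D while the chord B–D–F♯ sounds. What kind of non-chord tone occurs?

E is a passing tone.

The harmony at that moment is B minor triad (B, D, F♯); E is not a chord tone.
It is approached by step down from F♯ and left by step down to D.
Step in, step out in the same direction — a passing tone.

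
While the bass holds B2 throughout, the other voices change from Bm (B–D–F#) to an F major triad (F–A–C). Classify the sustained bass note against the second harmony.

The harmony at that moment is F major triad (F, A, C); B2 is not a chord tone.
It is held over (the same pitch as the preceding B2) and then sustained as the same pitch into the next harmony.
Sustained through a change of harmony — a pedal tone.

Pedal tone (pedal point).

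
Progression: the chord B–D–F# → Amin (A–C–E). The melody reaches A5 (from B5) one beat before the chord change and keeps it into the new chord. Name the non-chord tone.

The harmony at that moment is B minor triad (B, D, F#); A5 is not a chord tone.
It is approached by step down from B5 and then sustained as the same pitch into the next harmony.
Arriving early and becoming a chord tone when the harmony changes — an anticipation.

A5 is an anticipation.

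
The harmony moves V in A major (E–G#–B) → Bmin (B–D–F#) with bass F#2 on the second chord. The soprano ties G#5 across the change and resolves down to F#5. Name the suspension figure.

At the second chord the bass is F#2. The suspended G#5 lies a ninth above the bass; after resolving down by step to F#5, the interval above the bass becomes an octave.
Suspension figures are named by those two intervals: 9–8.

9–8 suspension.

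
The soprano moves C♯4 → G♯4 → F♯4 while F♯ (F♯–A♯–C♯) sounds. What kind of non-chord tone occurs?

The harmony at that moment is F♯ major triad (F♯, A♯, C♯); G♯4 is not a chord tone.
It is approached by leap up from C♯4 and left by step down to F♯4.
Leap in, step out — an appoggiatura.

G♯4 is an appoggiatura.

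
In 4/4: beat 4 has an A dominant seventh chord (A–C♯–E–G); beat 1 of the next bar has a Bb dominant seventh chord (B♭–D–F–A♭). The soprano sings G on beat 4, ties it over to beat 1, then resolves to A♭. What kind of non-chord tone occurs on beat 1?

The harmony at that moment is B♭ dominant seventh chord (B♭, D, F, A♭); G is not a chord tone.
It is held over (the same pitch as the preceding G) and left by step up to A♭.
Held over from the previous chord and resolving up by step — a retardation.

Retardation.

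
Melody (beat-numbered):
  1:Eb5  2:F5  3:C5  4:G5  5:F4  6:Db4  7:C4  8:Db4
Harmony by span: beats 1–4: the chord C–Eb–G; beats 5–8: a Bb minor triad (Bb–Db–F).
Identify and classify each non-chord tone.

The harmony at that moment is C minor triad (C, Eb, G); F5 is not a chord tone.
It is approached by step up from Eb5 and left by leap down to C5.
Step in, leap out — an escape tone.
The harmony at that moment is Bb minor triad (Bb, Db, F); C4 is not a chord tone.
It is approached by step down from Db4 and left by step up to Db4.
Step away and step back to the same note — a neighbor tone (lower neighbor).

F5 (beat 2) — escape tone; C4 (beat 7) — neighbor tone.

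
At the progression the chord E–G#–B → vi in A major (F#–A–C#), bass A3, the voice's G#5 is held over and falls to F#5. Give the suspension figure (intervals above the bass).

7–6 suspension.

At the second chord the bass is A3. The suspended G#5 lies a seventh above the bass; after resolving down by step to F#5, the interval above the bass becomes a sixth.
Suspension figures are named by those two intervals: 7–6.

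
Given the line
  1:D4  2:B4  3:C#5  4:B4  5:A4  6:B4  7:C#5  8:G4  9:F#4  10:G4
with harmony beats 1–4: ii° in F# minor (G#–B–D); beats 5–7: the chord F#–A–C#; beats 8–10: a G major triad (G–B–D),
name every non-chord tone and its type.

C#5 (beat 3) — neighbor tone; B4 (beat 6) — passing tone; F#4 (beat 9) — neighbor tone.

The harmony at that moment is G# diminished triad (G#, B, D); C#5 is not a chord tone.
It is approached by step up from B4 and left by step down to B4.
Step away and step back to the same note — a neighbor tone (upper neighbor).
The harmony at that moment is F# minor triad (F#, A, C#); B4 is not a chord tone.
It is approached by step up from A4 and left by step up to C#5.
Step in, step out in the same direction — a passing tone.
The harmony at that moment is G major triad (G, B, D); F#4 is not a chord tone.
It is approached by step down from G4 and left by step up to G4.
Step away and step back to the same note — a neighbor tone (lower neighbor).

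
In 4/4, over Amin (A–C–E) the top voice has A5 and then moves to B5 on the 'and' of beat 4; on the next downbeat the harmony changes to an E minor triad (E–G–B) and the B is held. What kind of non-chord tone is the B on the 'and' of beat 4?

Anticipation.

The harmony at that moment is A minor triad (A, C, E); B5 is not a chord tone.
It is approached by step up from A5 and then sustained as the same pitch into the next harmony.
Arriving early and becoming a chord tone when the harmony changes — an anticipation.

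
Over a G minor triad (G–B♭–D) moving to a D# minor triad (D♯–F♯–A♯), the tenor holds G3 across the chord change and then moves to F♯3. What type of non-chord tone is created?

G3 is a suspension.

The harmony at that moment is D♯ minor triad (D♯, F♯, A♯); G3 is not a chord tone.
It is held over (the same pitch as the preceding G3) and left by step down to F♯3.
Held over from the previous chord and resolving down by step — a suspension.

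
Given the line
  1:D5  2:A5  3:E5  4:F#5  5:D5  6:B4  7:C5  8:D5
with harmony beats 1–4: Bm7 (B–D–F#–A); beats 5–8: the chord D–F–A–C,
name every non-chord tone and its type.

The harmony at that moment is B minor seventh chord (B, D, F#, A); E5 is not a chord tone.
It is approached by leap down from A5 and left by step up to F#5.
Leap in, step out — an appoggiatura.
The harmony at that moment is D minor seventh chord (D, F, A, C); B4 is not a chord tone.
It is approached by leap down from D5 and left by step up to C5.
Leap in, step out — an appoggiatura.

E5 (beat 3) — appoggiatura; B4 (beat 6) — appoggiatura.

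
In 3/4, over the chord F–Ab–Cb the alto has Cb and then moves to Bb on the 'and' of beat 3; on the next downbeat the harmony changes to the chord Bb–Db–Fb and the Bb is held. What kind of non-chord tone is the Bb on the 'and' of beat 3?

Anticipation.

The harmony at that moment is F diminished triad (F, Ab, Cb); Bb is not a chord tone.
It is approached by step down from Cb and then sustained as the same pitch into the next harmony.
Arriving early and becoming a chord tone when the harmony changes — an anticipation.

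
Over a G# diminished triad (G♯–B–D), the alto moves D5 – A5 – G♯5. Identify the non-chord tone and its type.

The harmony at that moment is G♯ diminished triad (G♯, B, D); A5 is not a chord tone.
It is approached by leap up from D5 and left by step down to G♯5.
Leap in, step out — an appoggiatura.

A5 is an appoggiatura.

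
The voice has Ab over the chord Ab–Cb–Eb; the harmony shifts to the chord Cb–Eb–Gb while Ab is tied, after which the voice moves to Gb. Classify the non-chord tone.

The harmony at that moment is Cb major triad (Cb, Eb, Gb); Ab is not a chord tone.
It is held over (the same pitch as the preceding Ab) and left by step down to Gb.
Held over from the previous chord and resolving down by step — a suspension.

Ab is a suspension.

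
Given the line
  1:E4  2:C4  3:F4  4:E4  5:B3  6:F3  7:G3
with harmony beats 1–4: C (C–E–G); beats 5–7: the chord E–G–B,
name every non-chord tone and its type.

F4 (beat 3) — appoggiatura; F3 (beat 6) — appoggiatura.

The harmony at that moment is C major triad (C, E, G); F4 is not a chord tone.
It is approached by leap up from C4 and left by step down to E4.
Leap in, step out — an appoggiatura.
The harmony at that moment is E minor triad (E, G, B); F3 is not a chord tone.
It is approached by leap down from B3 and left by step up to G3.
Leap in, step out — an appoggiatura.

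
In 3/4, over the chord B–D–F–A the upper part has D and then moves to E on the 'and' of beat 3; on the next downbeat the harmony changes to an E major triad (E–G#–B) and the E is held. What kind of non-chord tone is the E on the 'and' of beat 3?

Anticipation.

The harmony at that moment is B half-diminished seventh chord (B, D, F, A); E is not a chord tone.
It is approached by step up from D and then sustained as the same pitch into the next harmony.
Arriving early and becoming a chord tone when the harmony changes — an anticipation.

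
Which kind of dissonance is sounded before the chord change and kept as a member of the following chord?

Anticipation.

Approach: ahead of the chord change (typically by step), so it is dissonant against the current harmony. Departure: none — the same pitch is restated or held and is a chord tone of the new harmony.
Dissonant first, consonant once the harmony catches up: the note simply arrives early — an anticipation. (The reverse timing, consonant first and dissonant after the change, would be a suspension or retardation.)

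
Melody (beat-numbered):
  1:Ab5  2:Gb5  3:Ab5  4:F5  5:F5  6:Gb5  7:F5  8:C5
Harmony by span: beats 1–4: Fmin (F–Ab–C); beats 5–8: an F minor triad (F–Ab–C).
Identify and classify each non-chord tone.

The harmony at that moment is F minor triad (F, Ab, C); Gb5 is not a chord tone.
It is approached by step down from Ab5 and left by step up to Ab5.
Step away and step back to the same note — a neighbor tone (lower neighbor).
The harmony at that moment is F minor triad (F, Ab, C); Gb5 is not a chord tone.
It is approached by step up from F5 and left by step down to F5.
Step away and step back to the same note — a neighbor tone (upper neighbor).

Gb5 (beat 2) — neighbor tone; Gb5 (beat 6) — neighbor tone.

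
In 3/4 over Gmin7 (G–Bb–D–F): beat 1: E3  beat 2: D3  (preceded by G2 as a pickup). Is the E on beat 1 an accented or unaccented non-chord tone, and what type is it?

The harmony at that moment is G minor seventh chord (G, Bb, D, F); E3 is not a chord tone.
It is approached by leap up from G2 and left by step down to D3.
Leap in, step out — an appoggiatura.
It falls on the downbeat, so it is accented.

Accented appoggiatura.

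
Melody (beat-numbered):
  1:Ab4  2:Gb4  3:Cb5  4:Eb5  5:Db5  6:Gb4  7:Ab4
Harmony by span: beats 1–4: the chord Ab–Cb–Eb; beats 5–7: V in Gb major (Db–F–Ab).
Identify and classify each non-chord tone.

The harmony at that moment is Ab minor triad (Ab, Cb, Eb); Gb4 is not a chord tone.
It is approached by step down from Ab4 and left by leap up to Cb5.
Step in, leap out — an escape tone.
The harmony at that moment is Db major triad (Db, F, Ab); Gb4 is not a chord tone.
It is approached by leap down from Db5 and left by step up to Ab4.
Leap in, step out — an appoggiatura.

Gb4 (beat 2) — escape tone; Gb4 (beat 6) — appoggiatura.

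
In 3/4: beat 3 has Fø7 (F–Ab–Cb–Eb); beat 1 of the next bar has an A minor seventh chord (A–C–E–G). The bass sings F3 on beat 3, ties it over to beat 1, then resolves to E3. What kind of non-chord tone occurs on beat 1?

Suspension.

The harmony at that moment is A minor seventh chord (A, C, E, G); F3 is not a chord tone.
It is held over (the same pitch as the preceding F3) and left by step down to E3.
Held over from the previous chord and resolving down by step — a suspension.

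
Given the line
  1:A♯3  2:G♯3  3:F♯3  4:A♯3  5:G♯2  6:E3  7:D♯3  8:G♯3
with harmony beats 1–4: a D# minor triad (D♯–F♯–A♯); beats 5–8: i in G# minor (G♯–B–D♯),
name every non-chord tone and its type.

G♯3 (beat 2) — passing tone; E3 (beat 6) — appoggiatura.

The harmony at that moment is D♯ minor triad (D♯, F♯, A♯); G♯3 is not a chord tone.
It is approached by step down from A♯3 and left by step down to F♯3.
Step in, step out in the same direction — a passing tone.
The harmony at that moment is G♯ minor triad (G♯, B, D♯); E3 is not a chord tone.
It is approached by leap up from G♯2 and left by step down to D♯3.
Leap in, step out — an appoggiatura.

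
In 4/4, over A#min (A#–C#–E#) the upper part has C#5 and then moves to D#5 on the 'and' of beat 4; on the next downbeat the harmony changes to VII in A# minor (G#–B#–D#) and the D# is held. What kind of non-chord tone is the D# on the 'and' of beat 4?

Anticipation.

The harmony at that moment is A# minor triad (A#, C#, E#); D#5 is not a chord tone.
It is approached by step up from C#5 and then sustained as the same pitch into the next harmony.
Arriving early and becoming a chord tone when the harmony changes — an anticipation.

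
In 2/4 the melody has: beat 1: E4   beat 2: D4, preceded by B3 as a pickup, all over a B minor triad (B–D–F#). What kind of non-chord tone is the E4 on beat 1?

Appoggiatura.

The harmony at that moment is B minor triad (B, D, F#); E4 is not a chord tone.
It is approached by leap up from B3 and left by step down to D4.
Leap in, step out, metrically accented — an appoggiatura.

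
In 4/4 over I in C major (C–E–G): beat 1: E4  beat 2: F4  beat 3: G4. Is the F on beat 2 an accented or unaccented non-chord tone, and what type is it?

The harmony at that moment is C major triad (C, E, G); F4 is not a chord tone.
It is approached by step up from E4 and left by step up to G4.
Step in, step out in the same direction — a passing tone.
It falls on a weak beat, so it is unaccented.

Unaccented passing tone.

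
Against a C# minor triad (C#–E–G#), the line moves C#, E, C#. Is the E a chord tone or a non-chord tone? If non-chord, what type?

C# minor triad contains C#, E, G#; E is the third, so it is a chord tone.

Chord tone (the third of C# minor triad).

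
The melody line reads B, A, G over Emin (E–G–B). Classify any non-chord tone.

The harmony at that moment is E minor triad (E, G, B); A is not a chord tone.
It is approached by step down from B and left by step down to G.
Step in, step out in the same direction — a passing tone.

A is a passing tone.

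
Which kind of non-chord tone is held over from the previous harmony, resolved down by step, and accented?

Suspension.

Approach: by preparation — the pitch is first a chord tone, then held (tied or repeated) while the harmony changes under it. Departure: down by step. Metric position: strong.
A prepared dissonance that resolves downward by step — a suspension. (The same figure resolving upward would be a retardation.)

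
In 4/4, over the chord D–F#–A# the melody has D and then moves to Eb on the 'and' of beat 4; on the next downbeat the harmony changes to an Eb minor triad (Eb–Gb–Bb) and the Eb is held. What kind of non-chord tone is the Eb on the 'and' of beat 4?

Anticipation.

The harmony at that moment is D augmented triad (D, F#, A#); Eb is not a chord tone.
It is approached by step up from D and then sustained as the same pitch into the next harmony.
Arriving early and becoming a chord tone when the harmony changes — an anticipation.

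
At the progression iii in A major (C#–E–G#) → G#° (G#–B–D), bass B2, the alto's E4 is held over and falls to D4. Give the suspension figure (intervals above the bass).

At the second chord the bass is B2. The suspended E4 lies a fourth above the bass; after resolving down by step to D4, the interval above the bass becomes a third.
Suspension figures are named by those two intervals: 4–3.

4–3 suspension.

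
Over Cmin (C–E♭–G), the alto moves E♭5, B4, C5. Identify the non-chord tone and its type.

The harmony at that moment is C minor triad (C, E♭, G); B4 is not a chord tone.
It is approached by leap down from E♭5 and left by step up to C5.
Leap in, step out — an appoggiatura.

B4 is an appoggiatura.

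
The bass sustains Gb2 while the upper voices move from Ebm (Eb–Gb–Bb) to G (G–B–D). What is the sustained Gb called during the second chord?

The harmony at that moment is G major triad (G, B, D); Gb2 is not a chord tone.
It is held over (the same pitch as the preceding Gb2) and then sustained as the same pitch into the next harmony.
Sustained through a change of harmony — a pedal tone.

Pedal tone (pedal point).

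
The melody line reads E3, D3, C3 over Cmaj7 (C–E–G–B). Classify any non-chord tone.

D3 is a passing tone.

The harmony at that moment is C major seventh chord (C, E, G, B); D3 is not a chord tone.
It is approached by step down from E3 and left by step down to C3.
Step in, step out in the same direction — a passing tone.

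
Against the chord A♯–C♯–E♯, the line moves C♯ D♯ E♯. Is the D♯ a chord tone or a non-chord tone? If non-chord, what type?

Non-chord tone — a passing tone.

The harmony at that moment is A♯ minor triad (A♯, C♯, E♯); D♯ is not a chord tone.
It is approached by step up from C♯ and left by step up to E♯.
Step in, step out in the same direction — a passing tone.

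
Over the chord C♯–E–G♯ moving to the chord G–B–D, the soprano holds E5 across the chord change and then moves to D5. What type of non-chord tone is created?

E5 is a suspension.

The harmony at that moment is G major triad (G, B, D); E5 is not a chord tone.
It is held over (the same pitch as the preceding E5) and left by step down to D5.
Held over from the previous chord and resolving down by step — a suspension.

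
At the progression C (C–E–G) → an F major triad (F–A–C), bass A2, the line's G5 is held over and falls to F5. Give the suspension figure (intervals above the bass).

At the second chord the bass is A2. The suspended G5 lies a seventh above the bass; after resolving down by step to F5, the interval above the bass becomes a sixth.
Suspension figures are named by those two intervals: 7–6.

7–6 suspension.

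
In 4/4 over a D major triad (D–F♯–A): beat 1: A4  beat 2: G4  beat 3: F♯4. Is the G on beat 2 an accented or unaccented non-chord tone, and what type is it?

The harmony at that moment is D major triad (D, F♯, A); G4 is not a chord tone.
It is approached by step down from A4 and left by step down to F♯4.
Step in, step out in the same direction — a passing tone.
It falls on a weak beat, so it is unaccented.

Unaccented passing tone.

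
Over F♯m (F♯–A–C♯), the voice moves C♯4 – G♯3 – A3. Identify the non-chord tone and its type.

G♯3 is an appoggiatura.

The harmony at that moment is F♯ minor triad (F♯, A, C♯); G♯3 is not a chord tone.
It is approached by leap down from C♯4 and left by step up to A3.
Leap in, step out — an appoggiatura.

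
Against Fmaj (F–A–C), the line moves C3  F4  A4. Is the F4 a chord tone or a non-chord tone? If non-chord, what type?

F major triad contains F, A, C; F is the root, so it is a chord tone.

Chord tone (the root of F major triad).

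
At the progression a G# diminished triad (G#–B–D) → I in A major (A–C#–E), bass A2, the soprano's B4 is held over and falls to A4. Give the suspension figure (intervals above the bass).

At the second chord the bass is A2. The suspended B4 lies a ninth above the bass; after resolving down by step to A4, the interval above the bass becomes an octave.
Suspension figures are named by those two intervals: 9–8.

9–8 suspension.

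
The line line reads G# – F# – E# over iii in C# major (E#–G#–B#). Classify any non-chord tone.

F# is a passing tone.

The harmony at that moment is E# minor triad (E#, G#, B#); F# is not a chord tone.
It is approached by step down from G# and left by step down to E#.
Step in, step out in the same direction — a passing tone.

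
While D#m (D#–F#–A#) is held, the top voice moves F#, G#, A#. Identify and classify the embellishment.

G# is a passing tone.

The harmony at that moment is D# minor triad (D#, F#, A#); G# is not a chord tone.
It is approached by step up from F# and left by step up to A#.
Step in, step out in the same direction — a passing tone.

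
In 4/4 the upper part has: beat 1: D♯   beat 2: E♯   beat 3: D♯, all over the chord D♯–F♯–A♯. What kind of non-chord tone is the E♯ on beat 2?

The harmony at that moment is D♯ minor triad (D♯, F♯, A♯); E♯ is not a chord tone.
It is approached by step up from D♯ and left by step down to D♯.
Step away and step back to the same note — a neighbor tone (upper neighbor).

Upper neighbor tone.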